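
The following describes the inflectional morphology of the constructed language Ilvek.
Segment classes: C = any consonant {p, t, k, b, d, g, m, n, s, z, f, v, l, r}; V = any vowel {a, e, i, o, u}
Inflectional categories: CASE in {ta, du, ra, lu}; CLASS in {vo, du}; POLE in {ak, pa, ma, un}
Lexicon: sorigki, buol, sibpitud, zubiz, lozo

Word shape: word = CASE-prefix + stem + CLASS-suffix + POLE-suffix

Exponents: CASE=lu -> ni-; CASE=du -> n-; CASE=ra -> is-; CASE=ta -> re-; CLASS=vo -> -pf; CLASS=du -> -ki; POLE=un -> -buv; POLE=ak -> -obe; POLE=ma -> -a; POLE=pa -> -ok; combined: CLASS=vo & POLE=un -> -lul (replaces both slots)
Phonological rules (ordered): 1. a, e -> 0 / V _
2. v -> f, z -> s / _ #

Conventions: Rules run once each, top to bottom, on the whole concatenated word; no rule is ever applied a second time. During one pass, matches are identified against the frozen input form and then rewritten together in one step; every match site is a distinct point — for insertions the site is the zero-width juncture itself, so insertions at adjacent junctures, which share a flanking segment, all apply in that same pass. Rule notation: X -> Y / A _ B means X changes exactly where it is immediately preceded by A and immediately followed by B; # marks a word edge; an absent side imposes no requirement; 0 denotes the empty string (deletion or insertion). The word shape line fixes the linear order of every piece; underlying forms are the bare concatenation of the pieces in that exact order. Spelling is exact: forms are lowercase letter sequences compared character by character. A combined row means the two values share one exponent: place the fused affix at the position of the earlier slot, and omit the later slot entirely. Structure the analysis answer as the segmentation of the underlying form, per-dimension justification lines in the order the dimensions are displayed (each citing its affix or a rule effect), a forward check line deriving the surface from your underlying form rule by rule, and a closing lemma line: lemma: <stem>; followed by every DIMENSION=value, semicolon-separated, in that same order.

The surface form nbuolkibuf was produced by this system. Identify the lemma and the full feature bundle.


underlying: n-buol-ki-buv
CASE=du - signalled by the affix n-
CLASS=du - signalled by the affix -ki
POLE=un - signalled by the affix -buv
check: nbuolkibuv -> nbuolkibuv -> nbuolkibuf
lemma: buol; CASE=du; CLASS=du; POLE=un


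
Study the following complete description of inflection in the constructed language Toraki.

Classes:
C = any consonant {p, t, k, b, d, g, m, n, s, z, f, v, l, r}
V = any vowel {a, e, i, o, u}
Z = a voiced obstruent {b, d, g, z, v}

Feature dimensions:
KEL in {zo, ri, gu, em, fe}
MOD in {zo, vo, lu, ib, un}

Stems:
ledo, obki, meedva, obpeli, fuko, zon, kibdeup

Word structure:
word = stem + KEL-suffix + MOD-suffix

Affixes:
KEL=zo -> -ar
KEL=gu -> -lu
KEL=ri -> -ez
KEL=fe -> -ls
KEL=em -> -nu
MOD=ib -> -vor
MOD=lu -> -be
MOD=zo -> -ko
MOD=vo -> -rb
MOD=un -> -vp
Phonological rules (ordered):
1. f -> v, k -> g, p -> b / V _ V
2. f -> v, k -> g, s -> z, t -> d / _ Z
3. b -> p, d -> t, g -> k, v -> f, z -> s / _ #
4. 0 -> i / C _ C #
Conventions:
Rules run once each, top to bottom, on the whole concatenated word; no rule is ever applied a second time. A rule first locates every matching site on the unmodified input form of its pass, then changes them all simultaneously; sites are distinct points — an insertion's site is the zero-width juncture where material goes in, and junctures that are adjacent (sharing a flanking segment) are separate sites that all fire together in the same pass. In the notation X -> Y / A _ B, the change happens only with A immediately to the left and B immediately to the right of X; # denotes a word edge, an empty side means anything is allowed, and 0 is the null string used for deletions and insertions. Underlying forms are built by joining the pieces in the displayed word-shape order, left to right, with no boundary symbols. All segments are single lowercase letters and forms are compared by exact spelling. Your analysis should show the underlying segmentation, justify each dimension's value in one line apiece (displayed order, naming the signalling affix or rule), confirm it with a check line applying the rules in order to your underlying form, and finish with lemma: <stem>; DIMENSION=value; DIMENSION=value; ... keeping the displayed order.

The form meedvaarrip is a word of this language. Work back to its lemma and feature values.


underlying: meedva-ar-rb
KEL=zo - signalled by the affix -ar
MOD=vo - signalled by the affix -rb
check: meedvaarrb -> meedvaarrb -> meedvaarrb -> meedvaarrp -> meedvaarrip
lemma: meedva; KEL=zo; MOD=vo


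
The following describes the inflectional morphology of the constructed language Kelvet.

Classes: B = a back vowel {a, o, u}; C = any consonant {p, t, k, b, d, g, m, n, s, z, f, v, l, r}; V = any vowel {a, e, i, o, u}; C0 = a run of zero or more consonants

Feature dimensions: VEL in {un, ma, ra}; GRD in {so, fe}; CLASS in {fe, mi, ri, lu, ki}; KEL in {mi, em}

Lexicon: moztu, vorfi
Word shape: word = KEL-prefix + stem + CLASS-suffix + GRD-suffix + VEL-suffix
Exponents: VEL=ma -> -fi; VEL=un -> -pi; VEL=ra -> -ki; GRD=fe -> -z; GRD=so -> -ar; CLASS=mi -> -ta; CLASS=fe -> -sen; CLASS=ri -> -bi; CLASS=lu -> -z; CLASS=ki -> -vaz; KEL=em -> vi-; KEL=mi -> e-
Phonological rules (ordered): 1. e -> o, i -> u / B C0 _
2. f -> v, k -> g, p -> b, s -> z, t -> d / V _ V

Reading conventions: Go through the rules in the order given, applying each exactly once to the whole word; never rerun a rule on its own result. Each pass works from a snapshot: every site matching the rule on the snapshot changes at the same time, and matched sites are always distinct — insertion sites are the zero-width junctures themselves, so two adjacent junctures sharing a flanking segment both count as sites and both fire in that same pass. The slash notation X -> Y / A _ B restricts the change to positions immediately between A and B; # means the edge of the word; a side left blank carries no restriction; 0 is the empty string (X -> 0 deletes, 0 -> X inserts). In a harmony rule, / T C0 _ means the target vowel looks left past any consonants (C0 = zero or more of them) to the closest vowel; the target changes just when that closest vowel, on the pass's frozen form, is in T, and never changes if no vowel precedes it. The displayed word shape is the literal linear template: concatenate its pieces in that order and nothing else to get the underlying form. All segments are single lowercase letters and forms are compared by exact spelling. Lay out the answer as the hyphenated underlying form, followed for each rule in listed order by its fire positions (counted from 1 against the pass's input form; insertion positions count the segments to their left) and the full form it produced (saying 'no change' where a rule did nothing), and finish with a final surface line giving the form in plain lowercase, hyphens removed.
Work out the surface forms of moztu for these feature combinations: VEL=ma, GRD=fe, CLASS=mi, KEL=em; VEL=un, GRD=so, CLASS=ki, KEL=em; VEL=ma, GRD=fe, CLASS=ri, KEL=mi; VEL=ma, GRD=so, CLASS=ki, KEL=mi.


cell VEL=ma, GRD=fe, CLASS=mi, KEL=em:
underlying: vi-moztu-ta-z-fi
1. e -> o, i -> u / B C0 _: fires at position(s) 12: vimoztutazfu
2. f -> v, k -> g, p -> b, s -> z, t -> d / V _ V: fires at position(s) 8: vimoztudazfu
surface: vimoztudazfu

cell VEL=un, GRD=so, CLASS=ki, KEL=em:
underlying: vi-moztu-vaz-ar-pi
1. e -> o, i -> u / B C0 _: fires at position(s) 14: vimoztuvazarpu
2. f -> v, k -> g, p -> b, s -> z, t -> d / V _ V: no change
surface: vimoztuvazarpu

cell VEL=ma, GRD=fe, CLASS=ri, KEL=mi:
underlying: e-moztu-bi-z-fi
1. e -> o, i -> u / B C0 _: fires at position(s) 8: emoztubuzfi
2. f -> v, k -> g, p -> b, s -> z, t -> d / V _ V: no change
surface: emoztubuzfi

cell VEL=ma, GRD=so, CLASS=ki, KEL=mi:
underlying: e-moztu-vaz-ar-fi
1. e -> o, i -> u / B C0 _: fires at position(s) 13: emoztuvazarfu
2. f -> v, k -> g, p -> b, s -> z, t -> d / V _ V: no change
surface: emoztuvazarfu


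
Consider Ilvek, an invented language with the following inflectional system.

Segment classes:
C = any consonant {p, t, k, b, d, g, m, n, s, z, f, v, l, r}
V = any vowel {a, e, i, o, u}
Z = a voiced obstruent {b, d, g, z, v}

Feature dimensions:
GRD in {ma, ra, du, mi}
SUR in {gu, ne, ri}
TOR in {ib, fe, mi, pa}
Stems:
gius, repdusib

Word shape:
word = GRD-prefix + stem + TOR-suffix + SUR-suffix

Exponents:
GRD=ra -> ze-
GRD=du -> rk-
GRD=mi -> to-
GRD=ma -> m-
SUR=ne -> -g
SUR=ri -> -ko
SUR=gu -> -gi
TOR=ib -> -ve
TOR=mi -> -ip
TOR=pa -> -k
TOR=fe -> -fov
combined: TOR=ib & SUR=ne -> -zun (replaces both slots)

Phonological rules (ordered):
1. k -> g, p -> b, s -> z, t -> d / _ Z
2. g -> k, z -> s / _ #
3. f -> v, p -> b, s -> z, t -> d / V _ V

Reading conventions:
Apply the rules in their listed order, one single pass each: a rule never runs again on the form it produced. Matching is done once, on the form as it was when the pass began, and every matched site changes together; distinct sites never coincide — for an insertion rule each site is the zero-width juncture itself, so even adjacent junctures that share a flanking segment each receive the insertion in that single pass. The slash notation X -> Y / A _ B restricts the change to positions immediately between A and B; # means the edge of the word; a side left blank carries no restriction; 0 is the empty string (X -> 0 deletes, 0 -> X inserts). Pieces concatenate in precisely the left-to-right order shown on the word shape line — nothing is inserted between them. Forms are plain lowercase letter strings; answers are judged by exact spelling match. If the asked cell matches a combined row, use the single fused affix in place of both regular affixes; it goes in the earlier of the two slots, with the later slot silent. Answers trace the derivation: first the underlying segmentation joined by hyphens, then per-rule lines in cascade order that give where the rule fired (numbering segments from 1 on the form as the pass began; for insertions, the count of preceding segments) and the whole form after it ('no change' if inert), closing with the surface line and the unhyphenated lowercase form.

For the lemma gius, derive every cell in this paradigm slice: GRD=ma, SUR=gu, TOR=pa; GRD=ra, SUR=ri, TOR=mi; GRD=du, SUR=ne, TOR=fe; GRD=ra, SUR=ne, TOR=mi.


cell GRD=ma, SUR=gu, TOR=pa:
underlying: m-gius-k-gi
1. k -> g, p -> b, s -> z, t -> d / _ Z: fires at position(s) 6: mgiusggi
2. g -> k, z -> s / _ #: no change
3. f -> v, p -> b, s -> z, t -> d / V _ V: no change
surface: mgiusggi

cell GRD=ra, SUR=ri, TOR=mi:
underlying: ze-gius-ip-ko
1. k -> g, p -> b, s -> z, t -> d / _ Z: no change
2. g -> k, z -> s / _ #: no change
3. f -> v, p -> b, s -> z, t -> d / V _ V: fires at position(s) 6: zegiuzipko
surface: zegiuzipko

cell GRD=du, SUR=ne, TOR=fe:
underlying: rk-gius-fov-g
1. k -> g, p -> b, s -> z, t -> d / _ Z: fires at position(s) 2: rggiusfovg
2. g -> k, z -> s / _ #: fires at position(s) 10: rggiusfovk
3. f -> v, p -> b, s -> z, t -> d / V _ V: no change
surface: rggiusfovk

cell GRD=ra, SUR=ne, TOR=mi:
underlying: ze-gius-ip-g
1. k -> g, p -> b, s -> z, t -> d / _ Z: fires at position(s) 8: zegiusibg
2. g -> k, z -> s / _ #: fires at position(s) 9: zegiusibk
3. f -> v, p -> b, s -> z, t -> d / V _ V: fires at position(s) 6: zegiuzibk
surface: zegiuzibk


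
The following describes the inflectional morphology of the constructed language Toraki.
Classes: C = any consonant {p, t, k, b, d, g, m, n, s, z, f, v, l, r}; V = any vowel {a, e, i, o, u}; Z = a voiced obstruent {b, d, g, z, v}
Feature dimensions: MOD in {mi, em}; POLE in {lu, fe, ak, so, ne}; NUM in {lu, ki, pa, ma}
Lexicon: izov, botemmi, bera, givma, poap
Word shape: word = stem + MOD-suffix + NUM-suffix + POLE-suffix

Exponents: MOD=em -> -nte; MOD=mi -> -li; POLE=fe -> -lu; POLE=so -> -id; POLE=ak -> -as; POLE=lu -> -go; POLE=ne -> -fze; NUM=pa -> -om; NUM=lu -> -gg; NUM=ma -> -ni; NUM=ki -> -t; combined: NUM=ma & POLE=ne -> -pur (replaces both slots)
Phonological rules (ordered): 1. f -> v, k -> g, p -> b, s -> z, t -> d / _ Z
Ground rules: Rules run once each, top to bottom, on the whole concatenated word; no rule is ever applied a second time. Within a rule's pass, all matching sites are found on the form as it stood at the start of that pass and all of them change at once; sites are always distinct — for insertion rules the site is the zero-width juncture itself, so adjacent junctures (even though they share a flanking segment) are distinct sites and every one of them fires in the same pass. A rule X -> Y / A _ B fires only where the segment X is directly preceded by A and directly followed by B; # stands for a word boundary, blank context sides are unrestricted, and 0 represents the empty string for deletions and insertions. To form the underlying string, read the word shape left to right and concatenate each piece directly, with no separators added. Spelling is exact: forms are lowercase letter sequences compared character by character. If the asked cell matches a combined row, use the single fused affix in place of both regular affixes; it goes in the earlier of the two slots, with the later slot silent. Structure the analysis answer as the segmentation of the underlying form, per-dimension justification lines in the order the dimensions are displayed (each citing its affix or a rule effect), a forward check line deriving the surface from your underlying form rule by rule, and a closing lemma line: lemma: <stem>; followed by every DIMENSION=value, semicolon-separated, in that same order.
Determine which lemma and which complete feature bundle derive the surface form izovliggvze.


underlying: izov-li-gg-fze
MOD=mi - signalled by the affix -li
POLE=ne - signalled by the affix -fze
NUM=lu - signalled by the affix -gg
check: izovliggfze -> izovliggvze
lemma: izov; MOD=mi; POLE=ne; NUM=lu


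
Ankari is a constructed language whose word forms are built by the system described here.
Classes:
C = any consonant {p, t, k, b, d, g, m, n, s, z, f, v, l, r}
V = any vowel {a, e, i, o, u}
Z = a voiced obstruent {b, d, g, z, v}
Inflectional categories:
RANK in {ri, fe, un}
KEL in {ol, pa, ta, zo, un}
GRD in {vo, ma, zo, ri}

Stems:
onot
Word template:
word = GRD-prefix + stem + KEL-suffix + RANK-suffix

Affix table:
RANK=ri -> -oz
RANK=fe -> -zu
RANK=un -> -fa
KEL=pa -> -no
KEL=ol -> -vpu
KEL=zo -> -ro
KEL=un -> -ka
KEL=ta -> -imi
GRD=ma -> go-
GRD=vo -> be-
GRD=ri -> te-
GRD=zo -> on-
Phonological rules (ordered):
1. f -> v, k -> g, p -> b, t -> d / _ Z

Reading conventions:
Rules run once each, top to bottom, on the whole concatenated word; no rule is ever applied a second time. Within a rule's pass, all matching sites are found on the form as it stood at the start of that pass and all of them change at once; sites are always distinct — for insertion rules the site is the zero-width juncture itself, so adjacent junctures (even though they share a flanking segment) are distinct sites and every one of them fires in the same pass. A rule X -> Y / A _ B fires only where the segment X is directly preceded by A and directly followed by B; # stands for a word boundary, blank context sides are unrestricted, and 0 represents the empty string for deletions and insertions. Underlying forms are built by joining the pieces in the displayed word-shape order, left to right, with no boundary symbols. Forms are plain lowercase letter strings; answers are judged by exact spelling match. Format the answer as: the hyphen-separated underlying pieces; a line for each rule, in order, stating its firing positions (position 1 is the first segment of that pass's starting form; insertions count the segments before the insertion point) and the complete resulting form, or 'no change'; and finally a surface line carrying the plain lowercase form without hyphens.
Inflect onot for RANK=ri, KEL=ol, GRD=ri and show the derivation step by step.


underlying: te-onot-vpu-oz
1. f -> v, k -> g, p -> b, t -> d / _ Z: fires at position(s) 6: teonodvpuoz
surface: teonodvpuoz


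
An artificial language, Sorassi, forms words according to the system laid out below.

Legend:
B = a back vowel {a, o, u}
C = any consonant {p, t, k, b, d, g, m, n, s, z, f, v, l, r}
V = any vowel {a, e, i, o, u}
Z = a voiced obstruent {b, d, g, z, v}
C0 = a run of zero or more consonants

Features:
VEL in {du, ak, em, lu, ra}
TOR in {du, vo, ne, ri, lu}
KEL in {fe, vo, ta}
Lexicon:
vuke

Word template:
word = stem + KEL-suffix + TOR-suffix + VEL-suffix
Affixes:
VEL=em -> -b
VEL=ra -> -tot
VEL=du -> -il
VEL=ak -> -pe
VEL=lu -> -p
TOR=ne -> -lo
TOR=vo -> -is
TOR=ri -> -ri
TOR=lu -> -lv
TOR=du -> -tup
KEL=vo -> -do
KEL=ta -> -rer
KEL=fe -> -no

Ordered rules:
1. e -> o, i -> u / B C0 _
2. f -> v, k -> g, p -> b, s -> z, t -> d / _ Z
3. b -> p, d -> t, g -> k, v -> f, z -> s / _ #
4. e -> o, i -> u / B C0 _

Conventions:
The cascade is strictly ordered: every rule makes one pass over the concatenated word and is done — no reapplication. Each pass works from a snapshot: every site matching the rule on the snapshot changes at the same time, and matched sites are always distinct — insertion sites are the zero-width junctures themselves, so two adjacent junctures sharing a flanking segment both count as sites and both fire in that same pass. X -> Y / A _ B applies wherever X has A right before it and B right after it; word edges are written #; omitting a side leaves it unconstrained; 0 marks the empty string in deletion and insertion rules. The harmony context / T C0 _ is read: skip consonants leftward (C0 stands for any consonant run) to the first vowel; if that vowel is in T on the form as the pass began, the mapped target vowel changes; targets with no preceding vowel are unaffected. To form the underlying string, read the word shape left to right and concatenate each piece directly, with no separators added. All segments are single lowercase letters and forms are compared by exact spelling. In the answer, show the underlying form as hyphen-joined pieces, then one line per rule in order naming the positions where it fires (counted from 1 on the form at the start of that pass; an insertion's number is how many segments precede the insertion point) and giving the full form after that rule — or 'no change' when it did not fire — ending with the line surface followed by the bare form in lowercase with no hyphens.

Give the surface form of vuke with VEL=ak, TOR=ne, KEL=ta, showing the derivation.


underlying: vuke-rer-lo-pe
1. e -> o, i -> u / B C0 _: fires at position(s) 4, 11: vukorerlopo
2. f -> v, k -> g, p -> b, s -> z, t -> d / _ Z: no change
3. b -> p, d -> t, g -> k, v -> f, z -> s / _ #: no change
4. e -> o, i -> u / B C0 _: fires at position(s) 6: vukororlopo
surface: vukororlopo


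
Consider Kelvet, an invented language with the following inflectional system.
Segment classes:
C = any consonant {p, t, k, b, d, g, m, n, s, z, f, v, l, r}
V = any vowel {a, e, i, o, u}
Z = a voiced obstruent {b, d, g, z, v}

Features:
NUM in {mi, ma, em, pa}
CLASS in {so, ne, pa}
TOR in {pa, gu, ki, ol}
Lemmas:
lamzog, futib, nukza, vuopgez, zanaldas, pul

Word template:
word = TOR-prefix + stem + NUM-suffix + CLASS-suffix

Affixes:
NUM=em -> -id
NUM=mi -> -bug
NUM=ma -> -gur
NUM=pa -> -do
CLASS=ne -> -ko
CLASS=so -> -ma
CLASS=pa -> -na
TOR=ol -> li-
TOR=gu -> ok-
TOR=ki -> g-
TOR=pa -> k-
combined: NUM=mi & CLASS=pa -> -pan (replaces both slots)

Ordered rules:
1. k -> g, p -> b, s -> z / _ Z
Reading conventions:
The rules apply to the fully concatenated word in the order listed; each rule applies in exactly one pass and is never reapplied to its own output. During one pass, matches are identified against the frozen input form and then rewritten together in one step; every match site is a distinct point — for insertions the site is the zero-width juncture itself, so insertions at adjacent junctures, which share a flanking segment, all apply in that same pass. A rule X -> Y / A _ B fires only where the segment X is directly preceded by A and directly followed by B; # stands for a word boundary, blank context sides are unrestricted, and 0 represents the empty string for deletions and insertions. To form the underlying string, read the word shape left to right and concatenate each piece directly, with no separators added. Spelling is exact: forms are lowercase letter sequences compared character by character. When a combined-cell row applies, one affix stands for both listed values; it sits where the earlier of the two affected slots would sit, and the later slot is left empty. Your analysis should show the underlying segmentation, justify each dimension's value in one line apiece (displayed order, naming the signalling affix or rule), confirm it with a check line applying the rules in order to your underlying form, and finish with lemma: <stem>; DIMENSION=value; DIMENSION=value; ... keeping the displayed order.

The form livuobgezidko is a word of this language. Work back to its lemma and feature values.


underlying: li-vuopgez-id-ko
NUM=em - signalled by the affix -id
CLASS=ne - signalled by the affix -ko
TOR=ol - signalled by the affix li-
check: livuopgezidko -> livuobgezidko
lemma: vuopgez; NUM=em; CLASS=ne; TOR=ol


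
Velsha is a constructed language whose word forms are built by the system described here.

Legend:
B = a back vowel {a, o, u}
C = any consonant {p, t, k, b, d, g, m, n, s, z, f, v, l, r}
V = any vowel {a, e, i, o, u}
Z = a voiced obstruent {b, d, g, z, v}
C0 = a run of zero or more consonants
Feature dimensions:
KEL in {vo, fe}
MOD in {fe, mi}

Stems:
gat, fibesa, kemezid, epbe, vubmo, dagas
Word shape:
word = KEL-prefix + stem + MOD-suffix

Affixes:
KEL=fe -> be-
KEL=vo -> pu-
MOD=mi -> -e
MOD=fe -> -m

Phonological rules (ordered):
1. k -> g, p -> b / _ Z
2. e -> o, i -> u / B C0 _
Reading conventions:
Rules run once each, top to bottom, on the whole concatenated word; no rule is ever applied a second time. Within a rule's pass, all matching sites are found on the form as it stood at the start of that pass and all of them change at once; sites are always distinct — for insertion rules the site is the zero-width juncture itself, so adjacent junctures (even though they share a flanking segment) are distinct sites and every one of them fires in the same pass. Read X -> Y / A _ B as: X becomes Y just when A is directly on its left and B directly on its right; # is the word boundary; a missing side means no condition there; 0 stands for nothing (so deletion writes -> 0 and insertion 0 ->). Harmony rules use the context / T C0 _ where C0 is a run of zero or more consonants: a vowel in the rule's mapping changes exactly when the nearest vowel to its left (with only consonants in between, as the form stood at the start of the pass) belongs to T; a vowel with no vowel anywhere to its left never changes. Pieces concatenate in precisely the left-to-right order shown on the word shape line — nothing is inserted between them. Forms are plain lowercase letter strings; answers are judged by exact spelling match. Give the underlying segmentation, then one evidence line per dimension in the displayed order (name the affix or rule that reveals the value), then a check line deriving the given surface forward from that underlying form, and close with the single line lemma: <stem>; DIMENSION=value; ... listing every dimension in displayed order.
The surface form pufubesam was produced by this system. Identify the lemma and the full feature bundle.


underlying: pu-fibesa-m
KEL=vo - signalled by the affix pu-
MOD=fe - signalled by the affix -m
check: pufibesam -> pufibesam -> pufubesam
lemma: fibesa; KEL=vo; MOD=fe


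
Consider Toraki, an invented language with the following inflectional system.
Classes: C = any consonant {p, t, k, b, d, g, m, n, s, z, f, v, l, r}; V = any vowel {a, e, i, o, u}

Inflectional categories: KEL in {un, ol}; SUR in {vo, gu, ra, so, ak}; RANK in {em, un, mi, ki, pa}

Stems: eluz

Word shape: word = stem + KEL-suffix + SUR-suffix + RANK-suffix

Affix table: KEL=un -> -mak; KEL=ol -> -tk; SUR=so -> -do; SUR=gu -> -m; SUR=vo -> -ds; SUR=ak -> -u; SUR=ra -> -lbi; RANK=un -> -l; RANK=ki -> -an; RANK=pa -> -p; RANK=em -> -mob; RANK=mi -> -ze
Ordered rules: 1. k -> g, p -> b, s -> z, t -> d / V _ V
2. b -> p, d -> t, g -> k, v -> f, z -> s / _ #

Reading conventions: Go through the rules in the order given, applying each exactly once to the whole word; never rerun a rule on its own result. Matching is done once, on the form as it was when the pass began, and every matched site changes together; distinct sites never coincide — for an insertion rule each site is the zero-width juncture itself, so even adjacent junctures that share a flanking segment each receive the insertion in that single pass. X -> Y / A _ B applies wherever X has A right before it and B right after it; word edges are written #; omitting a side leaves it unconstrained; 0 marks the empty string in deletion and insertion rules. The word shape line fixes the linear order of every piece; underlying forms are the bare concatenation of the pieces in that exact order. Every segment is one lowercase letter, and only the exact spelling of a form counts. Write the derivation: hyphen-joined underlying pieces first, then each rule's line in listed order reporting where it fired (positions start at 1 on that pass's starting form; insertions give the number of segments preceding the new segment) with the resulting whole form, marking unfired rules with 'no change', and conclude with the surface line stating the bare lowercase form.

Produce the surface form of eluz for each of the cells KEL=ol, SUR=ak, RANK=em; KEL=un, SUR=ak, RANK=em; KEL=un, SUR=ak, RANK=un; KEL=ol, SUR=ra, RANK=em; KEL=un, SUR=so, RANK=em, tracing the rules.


cell KEL=ol, SUR=ak, RANK=em:
underlying: eluz-tk-u-mob
1. k -> g, p -> b, s -> z, t -> d / V _ V: no change
2. b -> p, d -> t, g -> k, v -> f, z -> s / _ #: fires at position(s) 10: eluztkumop
surface: eluztkumop

cell KEL=un, SUR=ak, RANK=em:
underlying: eluz-mak-u-mob
1. k -> g, p -> b, s -> z, t -> d / V _ V: fires at position(s) 7: eluzmagumob
2. b -> p, d -> t, g -> k, v -> f, z -> s / _ #: fires at position(s) 11: eluzmagumop
surface: eluzmagumop

cell KEL=un, SUR=ak, RANK=un:
underlying: eluz-mak-u-l
1. k -> g, p -> b, s -> z, t -> d / V _ V: fires at position(s) 7: eluzmagul
2. b -> p, d -> t, g -> k, v -> f, z -> s / _ #: no change
surface: eluzmagul

cell KEL=ol, SUR=ra, RANK=em:
underlying: eluz-tk-lbi-mob
1. k -> g, p -> b, s -> z, t -> d / V _ V: no change
2. b -> p, d -> t, g -> k, v -> f, z -> s / _ #: fires at position(s) 12: eluztklbimop
surface: eluztklbimop

cell KEL=un, SUR=so, RANK=em:
underlying: eluz-mak-do-mob
1. k -> g, p -> b, s -> z, t -> d / V _ V: no change
2. b -> p, d -> t, g -> k, v -> f, z -> s / _ #: fires at position(s) 12: eluzmakdomop
surface: eluzmakdomop


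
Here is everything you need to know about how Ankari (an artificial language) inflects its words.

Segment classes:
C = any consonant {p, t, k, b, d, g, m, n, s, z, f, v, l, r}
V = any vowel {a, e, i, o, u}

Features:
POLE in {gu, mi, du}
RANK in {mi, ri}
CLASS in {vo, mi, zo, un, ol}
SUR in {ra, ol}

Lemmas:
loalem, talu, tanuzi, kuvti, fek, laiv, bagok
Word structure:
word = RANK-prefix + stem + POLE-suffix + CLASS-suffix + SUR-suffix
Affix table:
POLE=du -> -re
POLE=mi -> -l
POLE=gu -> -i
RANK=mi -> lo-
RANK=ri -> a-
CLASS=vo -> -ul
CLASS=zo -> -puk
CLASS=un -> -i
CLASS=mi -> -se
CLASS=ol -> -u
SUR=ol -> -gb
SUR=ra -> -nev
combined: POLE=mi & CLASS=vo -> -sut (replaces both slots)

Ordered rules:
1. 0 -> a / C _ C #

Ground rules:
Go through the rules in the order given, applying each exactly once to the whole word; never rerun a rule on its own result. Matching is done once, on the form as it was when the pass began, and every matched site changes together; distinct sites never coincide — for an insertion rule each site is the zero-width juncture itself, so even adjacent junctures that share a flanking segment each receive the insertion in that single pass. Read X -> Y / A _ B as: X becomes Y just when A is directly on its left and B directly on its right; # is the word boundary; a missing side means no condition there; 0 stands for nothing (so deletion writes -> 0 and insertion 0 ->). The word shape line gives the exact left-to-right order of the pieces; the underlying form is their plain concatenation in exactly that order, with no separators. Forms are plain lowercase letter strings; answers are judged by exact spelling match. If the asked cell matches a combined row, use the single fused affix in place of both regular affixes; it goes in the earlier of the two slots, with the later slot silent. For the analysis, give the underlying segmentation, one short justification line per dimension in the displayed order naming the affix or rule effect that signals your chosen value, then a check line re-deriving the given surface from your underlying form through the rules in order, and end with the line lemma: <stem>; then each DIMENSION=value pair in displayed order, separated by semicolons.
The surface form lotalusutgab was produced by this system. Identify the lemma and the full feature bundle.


underlying: lo-talu-sut-gb
POLE=mi - signalled by the combined affix row
RANK=mi - signalled by the affix lo-
CLASS=vo - signalled by the combined affix row
SUR=ol - signalled by the affix -gb
check: lotalusutgb -> lotalusutgab
lemma: talu; POLE=mi; RANK=mi; CLASS=vo; SUR=ol


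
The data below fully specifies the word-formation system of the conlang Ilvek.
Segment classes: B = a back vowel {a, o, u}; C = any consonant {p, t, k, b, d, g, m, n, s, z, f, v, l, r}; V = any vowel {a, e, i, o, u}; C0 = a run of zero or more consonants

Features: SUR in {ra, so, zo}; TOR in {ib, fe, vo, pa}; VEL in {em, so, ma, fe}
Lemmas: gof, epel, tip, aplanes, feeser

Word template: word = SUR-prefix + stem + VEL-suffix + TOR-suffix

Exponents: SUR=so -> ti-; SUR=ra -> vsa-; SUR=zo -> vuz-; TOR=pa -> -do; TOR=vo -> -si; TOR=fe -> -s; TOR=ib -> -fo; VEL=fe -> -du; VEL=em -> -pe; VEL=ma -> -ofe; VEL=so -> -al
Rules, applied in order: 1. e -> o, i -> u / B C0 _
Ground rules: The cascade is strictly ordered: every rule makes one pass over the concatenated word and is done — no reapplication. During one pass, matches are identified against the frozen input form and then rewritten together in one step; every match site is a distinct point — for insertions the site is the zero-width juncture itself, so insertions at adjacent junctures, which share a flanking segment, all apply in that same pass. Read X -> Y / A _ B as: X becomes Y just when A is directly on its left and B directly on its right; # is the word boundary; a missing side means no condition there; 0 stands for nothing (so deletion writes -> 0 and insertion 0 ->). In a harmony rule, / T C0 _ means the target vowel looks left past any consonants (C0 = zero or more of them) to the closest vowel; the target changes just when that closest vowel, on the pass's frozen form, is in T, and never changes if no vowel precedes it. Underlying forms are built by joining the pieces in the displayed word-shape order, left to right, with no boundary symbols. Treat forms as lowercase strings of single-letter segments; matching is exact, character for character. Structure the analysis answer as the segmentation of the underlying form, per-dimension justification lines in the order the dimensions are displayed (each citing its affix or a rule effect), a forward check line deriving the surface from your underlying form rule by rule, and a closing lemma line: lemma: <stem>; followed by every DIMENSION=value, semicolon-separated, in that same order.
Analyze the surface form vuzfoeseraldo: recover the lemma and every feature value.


underlying: vuz-feeser-al-do
SUR=zo - signalled by the affix vuz-
TOR=pa - signalled by the affix -do
VEL=so - signalled by the affix -al
check: vuzfeeseraldo -> vuzfoeseraldo
lemma: feeser; SUR=zo; TOR=pa; VEL=so


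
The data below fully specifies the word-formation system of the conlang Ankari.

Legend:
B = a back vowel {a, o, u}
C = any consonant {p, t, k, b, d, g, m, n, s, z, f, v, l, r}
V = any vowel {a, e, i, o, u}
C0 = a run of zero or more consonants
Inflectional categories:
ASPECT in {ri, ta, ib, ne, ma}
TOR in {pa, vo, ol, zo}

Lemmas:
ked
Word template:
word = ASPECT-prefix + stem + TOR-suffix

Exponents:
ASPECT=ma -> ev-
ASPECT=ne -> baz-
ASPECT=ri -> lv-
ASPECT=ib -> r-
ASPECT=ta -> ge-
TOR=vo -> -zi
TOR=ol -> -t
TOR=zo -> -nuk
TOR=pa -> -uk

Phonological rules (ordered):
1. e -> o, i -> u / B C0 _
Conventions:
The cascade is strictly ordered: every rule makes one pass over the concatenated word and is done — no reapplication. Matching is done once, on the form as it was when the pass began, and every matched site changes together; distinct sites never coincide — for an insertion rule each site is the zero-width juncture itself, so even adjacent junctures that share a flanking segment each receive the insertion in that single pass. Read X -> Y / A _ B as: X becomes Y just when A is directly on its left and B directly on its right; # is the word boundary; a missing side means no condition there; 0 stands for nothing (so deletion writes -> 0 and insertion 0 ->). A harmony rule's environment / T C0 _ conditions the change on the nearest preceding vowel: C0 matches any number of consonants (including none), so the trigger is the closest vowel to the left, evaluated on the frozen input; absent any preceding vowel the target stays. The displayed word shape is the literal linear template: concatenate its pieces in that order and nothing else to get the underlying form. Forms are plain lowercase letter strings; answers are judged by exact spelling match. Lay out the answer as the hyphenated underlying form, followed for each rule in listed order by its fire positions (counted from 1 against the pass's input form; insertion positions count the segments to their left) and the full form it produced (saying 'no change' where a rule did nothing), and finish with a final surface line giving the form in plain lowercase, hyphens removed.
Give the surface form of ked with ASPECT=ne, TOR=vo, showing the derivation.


underlying: baz-ked-zi
1. e -> o, i -> u / B C0 _: fires at position(s) 5: bazkodzi
surface: bazkodzi


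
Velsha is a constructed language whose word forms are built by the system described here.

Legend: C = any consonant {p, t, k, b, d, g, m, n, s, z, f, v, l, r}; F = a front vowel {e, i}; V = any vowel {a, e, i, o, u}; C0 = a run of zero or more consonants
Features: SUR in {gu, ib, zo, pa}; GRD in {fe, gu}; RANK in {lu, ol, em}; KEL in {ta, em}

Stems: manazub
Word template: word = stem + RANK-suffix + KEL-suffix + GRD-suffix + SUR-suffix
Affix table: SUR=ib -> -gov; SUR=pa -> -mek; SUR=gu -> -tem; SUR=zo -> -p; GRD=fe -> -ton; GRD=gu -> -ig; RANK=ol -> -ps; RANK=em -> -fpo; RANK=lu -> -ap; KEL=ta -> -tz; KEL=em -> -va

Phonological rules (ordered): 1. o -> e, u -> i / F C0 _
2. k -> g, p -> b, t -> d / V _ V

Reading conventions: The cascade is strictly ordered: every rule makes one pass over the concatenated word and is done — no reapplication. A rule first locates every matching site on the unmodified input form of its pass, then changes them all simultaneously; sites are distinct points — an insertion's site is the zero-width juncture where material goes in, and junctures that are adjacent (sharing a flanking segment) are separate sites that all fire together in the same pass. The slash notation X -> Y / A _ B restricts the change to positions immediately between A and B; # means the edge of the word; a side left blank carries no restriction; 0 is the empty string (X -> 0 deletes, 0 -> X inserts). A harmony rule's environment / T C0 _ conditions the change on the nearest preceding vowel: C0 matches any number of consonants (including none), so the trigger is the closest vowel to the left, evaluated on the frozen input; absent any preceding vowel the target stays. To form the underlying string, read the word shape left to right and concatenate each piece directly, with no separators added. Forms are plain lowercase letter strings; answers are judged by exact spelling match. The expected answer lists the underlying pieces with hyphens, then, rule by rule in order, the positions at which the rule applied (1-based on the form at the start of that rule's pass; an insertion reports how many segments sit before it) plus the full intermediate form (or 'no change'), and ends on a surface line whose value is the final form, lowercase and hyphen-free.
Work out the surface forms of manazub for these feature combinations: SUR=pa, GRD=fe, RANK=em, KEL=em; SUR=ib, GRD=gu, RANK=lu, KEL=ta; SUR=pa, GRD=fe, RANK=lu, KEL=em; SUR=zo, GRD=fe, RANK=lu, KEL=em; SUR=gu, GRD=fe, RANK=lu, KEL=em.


cell SUR=pa, GRD=fe, RANK=em, KEL=em:
underlying: manazub-fpo-va-ton-mek
1. o -> e, u -> i / F C0 _: no change
2. k -> g, p -> b, t -> d / V _ V: fires at position(s) 13: manazubfpovadonmek
surface: manazubfpovadonmek

cell SUR=ib, GRD=gu, RANK=lu, KEL=ta:
underlying: manazub-ap-tz-ig-gov
1. o -> e, u -> i / F C0 _: fires at position(s) 15: manazubaptziggev
2. k -> g, p -> b, t -> d / V _ V: no change
surface: manazubaptziggev

cell SUR=pa, GRD=fe, RANK=lu, KEL=em:
underlying: manazub-ap-va-ton-mek
1. o -> e, u -> i / F C0 _: no change
2. k -> g, p -> b, t -> d / V _ V: fires at position(s) 12: manazubapvadonmek
surface: manazubapvadonmek

cell SUR=zo, GRD=fe, RANK=lu, KEL=em:
underlying: manazub-ap-va-ton-p
1. o -> e, u -> i / F C0 _: no change
2. k -> g, p -> b, t -> d / V _ V: fires at position(s) 12: manazubapvadonp
surface: manazubapvadonp

cell SUR=gu, GRD=fe, RANK=lu, KEL=em:
underlying: manazub-ap-va-ton-tem
1. o -> e, u -> i / F C0 _: no change
2. k -> g, p -> b, t -> d / V _ V: fires at position(s) 12: manazubapvadontem
surface: manazubapvadontem


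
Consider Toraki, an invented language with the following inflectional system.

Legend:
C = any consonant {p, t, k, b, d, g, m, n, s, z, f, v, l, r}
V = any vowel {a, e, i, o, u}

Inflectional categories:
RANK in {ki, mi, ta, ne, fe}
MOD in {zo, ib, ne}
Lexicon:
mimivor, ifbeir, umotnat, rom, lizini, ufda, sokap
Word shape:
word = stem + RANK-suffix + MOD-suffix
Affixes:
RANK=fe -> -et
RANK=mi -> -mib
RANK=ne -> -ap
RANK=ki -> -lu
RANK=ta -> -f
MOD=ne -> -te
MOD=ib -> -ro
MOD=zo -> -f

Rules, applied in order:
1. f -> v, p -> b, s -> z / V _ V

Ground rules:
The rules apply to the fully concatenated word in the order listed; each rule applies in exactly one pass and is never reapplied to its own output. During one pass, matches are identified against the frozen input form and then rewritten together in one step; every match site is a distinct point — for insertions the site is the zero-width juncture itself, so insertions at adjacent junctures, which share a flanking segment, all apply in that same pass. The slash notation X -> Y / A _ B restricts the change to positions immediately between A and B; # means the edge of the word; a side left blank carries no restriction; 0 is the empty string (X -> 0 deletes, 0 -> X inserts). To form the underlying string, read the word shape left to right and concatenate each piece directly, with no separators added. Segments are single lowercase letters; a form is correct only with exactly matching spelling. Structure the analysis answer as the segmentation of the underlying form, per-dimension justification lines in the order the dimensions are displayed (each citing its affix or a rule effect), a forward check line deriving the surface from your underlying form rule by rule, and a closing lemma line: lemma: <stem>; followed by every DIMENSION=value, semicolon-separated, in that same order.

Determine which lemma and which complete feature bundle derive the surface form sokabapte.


underlying: sokap-ap-te
RANK=ne - signalled by the affix -ap
MOD=ne - signalled by the affix -te
check: sokapapte -> sokabapte
lemma: sokap; RANK=ne; MOD=ne


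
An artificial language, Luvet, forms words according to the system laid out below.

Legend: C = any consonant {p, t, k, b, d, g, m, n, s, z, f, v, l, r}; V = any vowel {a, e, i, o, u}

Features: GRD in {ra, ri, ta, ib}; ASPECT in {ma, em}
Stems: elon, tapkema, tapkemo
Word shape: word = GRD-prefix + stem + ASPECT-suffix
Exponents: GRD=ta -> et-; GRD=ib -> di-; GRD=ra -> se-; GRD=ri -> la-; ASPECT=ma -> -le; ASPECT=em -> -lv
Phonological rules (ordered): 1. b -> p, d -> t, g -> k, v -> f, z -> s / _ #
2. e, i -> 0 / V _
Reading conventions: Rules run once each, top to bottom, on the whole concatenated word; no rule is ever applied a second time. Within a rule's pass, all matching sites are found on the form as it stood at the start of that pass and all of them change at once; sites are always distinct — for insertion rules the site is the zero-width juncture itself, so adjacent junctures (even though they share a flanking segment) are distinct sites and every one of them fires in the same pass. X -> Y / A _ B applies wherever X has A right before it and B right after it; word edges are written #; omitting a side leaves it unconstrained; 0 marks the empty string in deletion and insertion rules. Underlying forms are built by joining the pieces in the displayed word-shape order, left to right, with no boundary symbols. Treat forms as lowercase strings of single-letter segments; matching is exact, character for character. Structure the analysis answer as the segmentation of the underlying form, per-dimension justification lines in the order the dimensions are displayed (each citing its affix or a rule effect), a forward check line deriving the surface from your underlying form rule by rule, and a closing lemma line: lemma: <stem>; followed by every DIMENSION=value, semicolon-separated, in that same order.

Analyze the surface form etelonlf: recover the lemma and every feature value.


underlying: et-elon-lv
GRD=ta - signalled by the affix et-
ASPECT=em - signalled by the affix -lv
check: etelonlv -> etelonlf -> etelonlf
lemma: elon; GRD=ta; ASPECT=em
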